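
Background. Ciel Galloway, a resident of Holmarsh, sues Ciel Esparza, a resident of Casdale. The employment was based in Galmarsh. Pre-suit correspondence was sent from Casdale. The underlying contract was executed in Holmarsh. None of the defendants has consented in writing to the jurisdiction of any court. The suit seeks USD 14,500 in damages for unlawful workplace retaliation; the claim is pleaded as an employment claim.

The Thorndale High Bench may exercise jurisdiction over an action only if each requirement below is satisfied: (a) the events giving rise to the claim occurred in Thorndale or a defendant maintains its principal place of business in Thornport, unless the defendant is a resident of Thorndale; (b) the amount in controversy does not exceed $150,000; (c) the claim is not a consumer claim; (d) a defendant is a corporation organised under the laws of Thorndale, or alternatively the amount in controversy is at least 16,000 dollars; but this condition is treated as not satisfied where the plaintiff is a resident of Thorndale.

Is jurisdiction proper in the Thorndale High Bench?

The Thorndale High Bench:
  (a) The operative events occurred in Galmarsh, not Thorndale; no defendant is a corporation — every alternative fails. The proviso offers no rescue either, since the defendant resides in Casdale, not Thorndale. Not met.
  (b) The amount in controversy is $14,500, within the 150,000 dollars ceiling. Met.
  (c) The claim is an employment claim, not a consumer claim. Condition met.
  (d) No defendant is a corporation; the amount in controversy is $14,500, below the 16,000 dollars floor — none of the alternatives is met. Condition not met.
  → Not every requirement is met — no jurisdiction.

No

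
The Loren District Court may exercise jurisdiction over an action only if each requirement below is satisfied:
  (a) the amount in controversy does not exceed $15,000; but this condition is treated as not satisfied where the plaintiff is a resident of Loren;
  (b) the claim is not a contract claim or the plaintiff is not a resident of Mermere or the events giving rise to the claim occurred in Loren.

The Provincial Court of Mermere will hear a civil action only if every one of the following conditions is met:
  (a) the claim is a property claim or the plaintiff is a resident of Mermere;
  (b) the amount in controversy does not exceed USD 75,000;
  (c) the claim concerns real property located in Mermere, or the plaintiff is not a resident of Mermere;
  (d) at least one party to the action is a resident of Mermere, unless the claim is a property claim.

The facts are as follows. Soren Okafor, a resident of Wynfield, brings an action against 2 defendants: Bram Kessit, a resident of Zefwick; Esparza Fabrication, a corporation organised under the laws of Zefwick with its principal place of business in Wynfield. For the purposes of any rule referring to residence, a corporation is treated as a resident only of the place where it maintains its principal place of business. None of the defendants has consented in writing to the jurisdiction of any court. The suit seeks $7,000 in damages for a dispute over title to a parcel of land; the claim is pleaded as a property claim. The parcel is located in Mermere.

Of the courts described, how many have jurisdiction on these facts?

The Loren District Court:
  (a) The amount in controversy is $7,000, within the $15,000 ceiling. The carve-out does not apply: the plaintiff resides in Wynfield, not Loren. Met.
  (b) The claim is a property claim, not a contract claim, which satisfies one of the alternatives. Met.
  → All conditions met; jurisdiction exists.
The Provincial Court of Mermere:
  (a) The claim is a property claim — that alternative is enough. Met.
  (b) The amount in controversy is $7,000, within the USD 75,000 ceiling. Met.
  (c) The property lies in Mermere, so this disjunct is met. Condition met.
  (d) No party resides in Mermere. But the claim is a property claim, and the 'unless' clause therefore excuses the requirement. Met.
  → Jurisdiction lies.
Courts with jurisdiction: the Loren District Court, the Provincial Court of Mermere — 2 in total.

2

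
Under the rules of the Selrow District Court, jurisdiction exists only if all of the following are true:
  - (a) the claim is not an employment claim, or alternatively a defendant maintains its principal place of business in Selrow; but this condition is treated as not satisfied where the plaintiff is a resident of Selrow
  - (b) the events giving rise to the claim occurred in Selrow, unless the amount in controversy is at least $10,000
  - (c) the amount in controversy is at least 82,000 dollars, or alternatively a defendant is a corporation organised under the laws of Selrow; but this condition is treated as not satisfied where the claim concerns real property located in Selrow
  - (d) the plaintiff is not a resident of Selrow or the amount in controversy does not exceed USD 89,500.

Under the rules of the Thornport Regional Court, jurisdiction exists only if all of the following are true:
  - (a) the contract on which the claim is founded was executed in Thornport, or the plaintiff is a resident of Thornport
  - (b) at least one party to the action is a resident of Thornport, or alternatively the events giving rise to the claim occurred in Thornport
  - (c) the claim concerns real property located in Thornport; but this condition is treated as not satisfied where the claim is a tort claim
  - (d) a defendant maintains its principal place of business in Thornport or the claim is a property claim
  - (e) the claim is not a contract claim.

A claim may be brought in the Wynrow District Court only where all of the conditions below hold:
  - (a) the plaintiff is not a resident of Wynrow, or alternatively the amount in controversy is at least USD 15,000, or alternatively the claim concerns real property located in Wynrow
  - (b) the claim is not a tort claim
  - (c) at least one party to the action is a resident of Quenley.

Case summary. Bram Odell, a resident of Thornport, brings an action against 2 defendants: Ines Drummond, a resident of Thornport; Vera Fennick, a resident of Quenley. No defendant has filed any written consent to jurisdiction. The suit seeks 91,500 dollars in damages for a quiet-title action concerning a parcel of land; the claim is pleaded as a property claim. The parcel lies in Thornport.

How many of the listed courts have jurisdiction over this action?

The Selrow District Court:
  (a) The claim is a property claim, not an employment claim, which satisfies one of the alternatives. The exception is not triggered, since the plaintiff resides in Thornport, not Selrow. Met.
  (b) The operative events occurred in Thornport, not Selrow. The proviso rescues it, though: the amount in controversy is $91,500, which meets the 10,000 dollars floor. Satisfied.
  (c) The amount in controversy is $91,500, which meets the 82,000 dollars floor, so one alternative holds. And the carve-out is inapplicable — the property lies in Thornport, not Selrow. Met.
  (d) The plaintiff resides in Thornport, which is not Selrow, so this disjunct is met. Met.
  → Every requirement is satisfied — jurisdiction.
The Thornport Regional Court:
  (a) The plaintiff resides in Thornport, which satisfies one of the alternatives. Satisfied.
  (b) Bram Odell resides in Thornport, so one alternative holds. Met.
  (c) The property lies in Thornport. The carve-out does not apply: the claim is a property claim, not a tort claim. Satisfied.
  (d) The claim is a property claim, so this disjunct is met. Condition met.
  (e) The claim is a property claim, not a contract claim. Met.
  → All conditions met; jurisdiction exists.
The Wynrow District Court:
  (a) The plaintiff resides in Thornport, which is not Wynrow, which satisfies one of the alternatives. Met.
  (b) The claim is a property claim, not a tort claim. Condition met.
  (c) Vera Fennick resides in Quenley. Condition met.
  → Every requirement is satisfied — jurisdiction.
Courts with jurisdiction: the Selrow District Court, the Thornport Regional Court, the Wynrow District Court — 3 in total.

3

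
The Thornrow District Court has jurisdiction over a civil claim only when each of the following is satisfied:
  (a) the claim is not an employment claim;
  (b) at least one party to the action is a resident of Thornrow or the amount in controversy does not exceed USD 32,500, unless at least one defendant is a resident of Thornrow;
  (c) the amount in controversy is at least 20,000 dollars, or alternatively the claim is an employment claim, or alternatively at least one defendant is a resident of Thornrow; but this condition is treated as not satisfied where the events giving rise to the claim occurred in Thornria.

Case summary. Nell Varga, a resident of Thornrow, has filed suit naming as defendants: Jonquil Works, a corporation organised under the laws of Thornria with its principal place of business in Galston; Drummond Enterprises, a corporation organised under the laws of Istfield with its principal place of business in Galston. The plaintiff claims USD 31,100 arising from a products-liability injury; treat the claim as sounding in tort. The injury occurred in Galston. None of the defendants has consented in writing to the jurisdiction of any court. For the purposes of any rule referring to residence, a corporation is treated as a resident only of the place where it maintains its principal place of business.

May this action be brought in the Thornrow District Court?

The Thornrow District Court:
  (a) The claim is a tort claim, not an employment claim. Met.
  (b) Nell Varga resides in Thornrow, so this disjunct is met. Satisfied.
  (c) The amount in controversy is 31,100 dollars, which meets the $20,000 floor, so this disjunct is met. The exception is not triggered, since the operative events occurred in Galston, not Thornria. Met.
  → Jurisdiction lies.

Yes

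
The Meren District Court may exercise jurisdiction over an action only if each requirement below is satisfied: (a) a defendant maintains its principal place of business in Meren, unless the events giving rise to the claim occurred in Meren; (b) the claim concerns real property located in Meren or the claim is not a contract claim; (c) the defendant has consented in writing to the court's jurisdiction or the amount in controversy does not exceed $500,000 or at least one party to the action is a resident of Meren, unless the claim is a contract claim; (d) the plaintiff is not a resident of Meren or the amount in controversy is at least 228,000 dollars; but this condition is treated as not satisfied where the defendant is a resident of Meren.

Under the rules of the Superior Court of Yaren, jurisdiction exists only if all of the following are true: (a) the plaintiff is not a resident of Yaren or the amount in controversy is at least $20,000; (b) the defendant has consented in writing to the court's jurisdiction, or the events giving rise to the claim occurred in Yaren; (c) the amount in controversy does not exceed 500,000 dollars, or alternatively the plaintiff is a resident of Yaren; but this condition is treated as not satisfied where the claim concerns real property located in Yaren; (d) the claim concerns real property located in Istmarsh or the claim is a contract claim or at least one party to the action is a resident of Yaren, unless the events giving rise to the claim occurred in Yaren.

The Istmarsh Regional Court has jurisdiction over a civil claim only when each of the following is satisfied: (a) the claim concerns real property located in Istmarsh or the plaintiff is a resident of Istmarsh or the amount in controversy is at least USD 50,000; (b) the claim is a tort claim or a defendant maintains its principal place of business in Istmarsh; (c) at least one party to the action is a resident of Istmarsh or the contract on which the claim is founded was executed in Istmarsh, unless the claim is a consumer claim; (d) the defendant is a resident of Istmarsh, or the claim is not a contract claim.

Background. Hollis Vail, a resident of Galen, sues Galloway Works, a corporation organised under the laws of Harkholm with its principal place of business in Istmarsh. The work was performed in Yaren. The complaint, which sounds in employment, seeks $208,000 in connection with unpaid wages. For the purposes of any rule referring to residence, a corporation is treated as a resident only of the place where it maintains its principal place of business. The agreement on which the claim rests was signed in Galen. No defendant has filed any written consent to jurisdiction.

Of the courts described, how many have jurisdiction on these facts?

The Meren District Court:
  (a) The corporate defendant(s) have their principal place of business in Istmarsh, not Meren. The proviso offers no rescue either, since the operative events occurred in Yaren, not Meren. Condition not met.
  (b) The claim is an employment claim, not a contract claim, which satisfies one of the alternatives. Met.
  (c) The amount in controversy is USD 208,000, within the USD 500,000 ceiling, so one alternative holds. Satisfied.
  (d) The plaintiff resides in Galen, which is not Meren, so one alternative holds. The carve-out does not apply: the defendant resides in Istmarsh, not Meren. Satisfied.
  → Not every requirement is met — no jurisdiction.
The Superior Court of Yaren:
  (a) The plaintiff resides in Galen, which is not Yaren, so this disjunct is met. Condition met.
  (b) The operative events occurred in Yaren, so this disjunct is met. Satisfied.
  (c) The amount in controversy is 208,000 dollars, within the USD 500,000 ceiling, which satisfies one of the alternatives. And the carve-out is inapplicable — the claim does not concern real property. Met.
  (d) The claim does not concern real property; the claim is an employment claim, not a contract claim; no party resides in Yaren — no alternative holds. The proviso rescues it, though: the operative events occurred in Yaren. Condition met.
  → All conditions met; jurisdiction exists.
The Istmarsh Regional Court:
  (a) The amount in controversy is 208,000 dollars, which meets the 50,000 dollars floor, which satisfies one of the alternatives. Met.
  (b) Galloway Works has its principal place of business in Istmarsh, so this disjunct is met. Satisfied.
  (c) Galloway Works resides in Istmarsh — that alternative is enough. Satisfied.
  (d) The defendant resides in Istmarsh — that alternative is enough. Satisfied.
  → All conditions met; jurisdiction exists.
Courts with jurisdiction: the Superior Court of Yaren, the Istmarsh Regional Court — 2 in total.

2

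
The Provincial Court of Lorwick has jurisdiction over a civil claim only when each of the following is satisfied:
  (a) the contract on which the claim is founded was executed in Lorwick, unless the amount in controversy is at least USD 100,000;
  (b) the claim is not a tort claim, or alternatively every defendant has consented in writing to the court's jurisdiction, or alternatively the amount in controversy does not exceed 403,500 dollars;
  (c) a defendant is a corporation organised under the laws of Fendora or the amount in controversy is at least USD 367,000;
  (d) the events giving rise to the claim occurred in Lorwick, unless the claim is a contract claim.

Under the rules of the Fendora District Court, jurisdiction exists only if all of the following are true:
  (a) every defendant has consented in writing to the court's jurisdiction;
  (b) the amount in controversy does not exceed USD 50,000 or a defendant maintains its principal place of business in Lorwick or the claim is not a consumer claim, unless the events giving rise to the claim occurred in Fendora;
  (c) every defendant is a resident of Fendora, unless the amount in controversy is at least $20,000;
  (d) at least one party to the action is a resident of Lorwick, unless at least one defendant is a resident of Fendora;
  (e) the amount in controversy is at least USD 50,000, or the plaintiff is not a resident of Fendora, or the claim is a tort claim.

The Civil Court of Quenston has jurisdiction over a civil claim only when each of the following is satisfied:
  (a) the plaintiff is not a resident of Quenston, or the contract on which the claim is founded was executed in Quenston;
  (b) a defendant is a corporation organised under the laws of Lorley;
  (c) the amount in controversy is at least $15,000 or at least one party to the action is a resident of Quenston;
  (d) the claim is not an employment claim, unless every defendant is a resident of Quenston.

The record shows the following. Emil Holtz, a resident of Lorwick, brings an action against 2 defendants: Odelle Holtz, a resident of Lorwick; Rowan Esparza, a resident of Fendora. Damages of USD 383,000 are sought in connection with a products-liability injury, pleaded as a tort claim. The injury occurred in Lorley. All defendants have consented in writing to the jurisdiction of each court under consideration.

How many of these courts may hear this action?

The Provincial Court of Lorwick:
  (a) No contract (and hence no place of execution) is alleged. The proviso rescues it, though: the amount in controversy is $383,000, which meets the $100,000 floor. Condition met.
  (b) Every defendant has filed written consent — that alternative is enough. Condition met.
  (c) The amount in controversy is 383,000 dollars, which meets the 367,000 dollars floor — that alternative is enough. Satisfied.
  (d) The operative events occurred in Lorley, not Lorwick. And the claim is a tort claim, not a contract claim, so the proviso does not save it. Condition not met.
  → The court lacks jurisdiction.
The Fendora District Court:
  (a) Every defendant has filed written consent. Satisfied.
  (b) The claim is a tort claim, not a consumer claim, so one alternative holds. Satisfied.
  (c) The defendants reside as follows — Odelle Holtz in Lorwick, Rowan Esparza in Fendora — not all in Fendora. However, the amount in controversy is 383,000 dollars, which meets the 20,000 dollars floor, so the 'unless' proviso supplies this condition. Met.
  (d) Emil Holtz resides in Lorwick. Met.
  (e) The amount in controversy is USD 383,000, which meets the USD 50,000 floor, so this disjunct is met. Condition met.
  → All conditions met; jurisdiction exists.
The Civil Court of Quenston:
  (a) The plaintiff resides in Lorwick, which is not Quenston, which satisfies one of the alternatives. Met.
  (b) No defendant is a corporation. Not satisfied.
  (c) The amount in controversy is $383,000, which meets the $15,000 floor, so this disjunct is met. Condition met.
  (d) The claim is a tort claim, not an employment claim. Satisfied.
  → The court lacks jurisdiction.
Courts with jurisdiction: the Fendora District Court — 1 in total.

1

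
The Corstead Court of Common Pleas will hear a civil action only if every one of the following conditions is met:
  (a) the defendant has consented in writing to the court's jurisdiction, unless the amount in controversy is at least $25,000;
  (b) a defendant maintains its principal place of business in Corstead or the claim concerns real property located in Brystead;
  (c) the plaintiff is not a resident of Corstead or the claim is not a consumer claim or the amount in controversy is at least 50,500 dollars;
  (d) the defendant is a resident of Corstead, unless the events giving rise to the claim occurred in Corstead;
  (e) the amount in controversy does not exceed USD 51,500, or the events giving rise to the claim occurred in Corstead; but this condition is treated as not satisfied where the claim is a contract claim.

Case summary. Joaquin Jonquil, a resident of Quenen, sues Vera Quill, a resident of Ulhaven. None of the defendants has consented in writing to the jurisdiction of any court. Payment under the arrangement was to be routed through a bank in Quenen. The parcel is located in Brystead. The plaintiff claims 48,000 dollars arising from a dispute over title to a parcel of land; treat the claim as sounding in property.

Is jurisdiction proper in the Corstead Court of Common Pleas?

No

The Corstead Court of Common Pleas:
  (a) No such written consent has been filed. The proviso rescues it, though: the amount in controversy is 48,000 dollars, which meets the USD 25,000 floor. Met.
  (b) The property lies in Brystead, so one alternative holds. Met.
  (c) The plaintiff resides in Quenen, which is not Corstead, so this disjunct is met. Met.
  (d) The defendant resides in Ulhaven, not Corstead. And the operative events occurred in Brystead, not Corstead, so the proviso does not save it. Not met.
  (e) The amount in controversy is $48,000, within the $51,500 ceiling, so this disjunct is met. And the carve-out is inapplicable — the claim is a property claim, not a contract claim. Condition met.
  → Not every requirement is met — no jurisdiction.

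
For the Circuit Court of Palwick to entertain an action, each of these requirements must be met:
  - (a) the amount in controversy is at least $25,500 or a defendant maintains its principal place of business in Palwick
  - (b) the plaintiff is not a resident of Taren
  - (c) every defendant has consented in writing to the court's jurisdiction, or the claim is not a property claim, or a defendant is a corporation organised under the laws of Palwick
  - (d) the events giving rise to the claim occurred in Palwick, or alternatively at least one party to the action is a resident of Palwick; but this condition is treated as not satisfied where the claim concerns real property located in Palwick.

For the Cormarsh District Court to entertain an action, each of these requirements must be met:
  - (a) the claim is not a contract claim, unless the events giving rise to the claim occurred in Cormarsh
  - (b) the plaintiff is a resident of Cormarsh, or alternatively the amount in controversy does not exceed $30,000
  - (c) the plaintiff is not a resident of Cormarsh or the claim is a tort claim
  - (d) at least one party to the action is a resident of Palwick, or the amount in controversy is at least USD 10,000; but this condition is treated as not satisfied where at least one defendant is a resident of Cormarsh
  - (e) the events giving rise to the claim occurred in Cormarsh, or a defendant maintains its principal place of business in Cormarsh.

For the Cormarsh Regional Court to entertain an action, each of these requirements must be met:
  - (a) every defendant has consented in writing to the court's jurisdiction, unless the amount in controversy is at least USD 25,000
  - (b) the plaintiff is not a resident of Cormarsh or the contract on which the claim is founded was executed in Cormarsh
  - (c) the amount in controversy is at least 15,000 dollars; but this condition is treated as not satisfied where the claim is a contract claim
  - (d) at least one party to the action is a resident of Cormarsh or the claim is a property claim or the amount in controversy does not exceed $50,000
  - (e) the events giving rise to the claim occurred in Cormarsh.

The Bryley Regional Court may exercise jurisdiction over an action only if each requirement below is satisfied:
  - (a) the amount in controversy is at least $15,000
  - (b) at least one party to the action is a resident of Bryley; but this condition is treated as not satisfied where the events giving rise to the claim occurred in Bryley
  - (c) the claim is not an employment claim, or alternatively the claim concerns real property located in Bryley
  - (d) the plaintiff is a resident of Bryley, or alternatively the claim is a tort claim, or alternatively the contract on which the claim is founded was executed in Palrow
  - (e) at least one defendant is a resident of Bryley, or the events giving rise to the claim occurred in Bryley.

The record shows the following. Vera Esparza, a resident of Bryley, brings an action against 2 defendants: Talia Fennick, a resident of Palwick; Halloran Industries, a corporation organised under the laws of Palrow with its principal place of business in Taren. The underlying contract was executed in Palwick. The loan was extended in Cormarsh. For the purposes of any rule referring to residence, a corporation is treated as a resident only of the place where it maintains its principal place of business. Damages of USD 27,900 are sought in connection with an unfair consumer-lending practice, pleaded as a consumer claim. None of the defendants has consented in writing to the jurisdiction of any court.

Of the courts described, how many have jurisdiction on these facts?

3

The Circuit Court of Palwick:
  (a) The amount in controversy is $27,900, which meets the USD 25,500 floor, so one alternative holds. Met.
  (b) The plaintiff resides in Bryley, which is not Taren. Condition met.
  (c) The claim is a consumer claim, not a property claim, so this disjunct is met. Condition met.
  (d) Talia Fennick resides in Palwick, so this disjunct is met. The exception is not triggered, since the claim does not concern real property. Satisfied.
  → All conditions met; jurisdiction exists.
The Cormarsh District Court:
  (a) The claim is a consumer claim, not a contract claim. Condition met.
  (b) The amount in controversy is USD 27,900, within the USD 30,000 ceiling, so one alternative holds. Satisfied.
  (c) The plaintiff resides in Bryley, which is not Cormarsh, so one alternative holds. Condition met.
  (d) Talia Fennick resides in Palwick, so this disjunct is met. The carve-out does not apply: no defendant resides in Cormarsh (they reside in Palwick, Taren). Satisfied.
  (e) The operative events occurred in Cormarsh, so one alternative holds. Met.
  → The court has jurisdiction.
The Cormarsh Regional Court:
  (a) No such written consent has been filed. But the amount in controversy is $27,900, which meets the $25,000 floor, and the 'unless' clause therefore excuses the requirement. Condition met.
  (b) The plaintiff resides in Bryley, which is not Cormarsh, which satisfies one of the alternatives. Met.
  (c) The amount in controversy is $27,900, which meets the USD 15,000 floor. The carve-out does not apply: the claim is a consumer claim, not a contract claim. Condition met.
  (d) The amount in controversy is USD 27,900, within the 50,000 dollars ceiling — that alternative is enough. Satisfied.
  (e) The operative events occurred in Cormarsh. Condition met.
  → Jurisdiction lies.
The Bryley Regional Court:
  (a) The amount in controversy is USD 27,900, which meets the 15,000 dollars floor. Satisfied.
  (b) Vera Esparza resides in Bryley. The exception is not triggered, since the operative events occurred in Cormarsh, not Bryley. Met.
  (c) The claim is a consumer claim, not an employment claim — that alternative is enough. Satisfied.
  (d) The plaintiff resides in Bryley, which satisfies one of the alternatives. Condition met.
  (e) No defendant resides in Bryley (they reside in Palwick, Taren); the operative events occurred in Cormarsh, not Bryley — none of the alternatives is met. Fails.
  → At least one condition fails; no jurisdiction.
Courts with jurisdiction: the Circuit Court of Palwick, the Cormarsh District Court, the Cormarsh Regional Court — 3 in total.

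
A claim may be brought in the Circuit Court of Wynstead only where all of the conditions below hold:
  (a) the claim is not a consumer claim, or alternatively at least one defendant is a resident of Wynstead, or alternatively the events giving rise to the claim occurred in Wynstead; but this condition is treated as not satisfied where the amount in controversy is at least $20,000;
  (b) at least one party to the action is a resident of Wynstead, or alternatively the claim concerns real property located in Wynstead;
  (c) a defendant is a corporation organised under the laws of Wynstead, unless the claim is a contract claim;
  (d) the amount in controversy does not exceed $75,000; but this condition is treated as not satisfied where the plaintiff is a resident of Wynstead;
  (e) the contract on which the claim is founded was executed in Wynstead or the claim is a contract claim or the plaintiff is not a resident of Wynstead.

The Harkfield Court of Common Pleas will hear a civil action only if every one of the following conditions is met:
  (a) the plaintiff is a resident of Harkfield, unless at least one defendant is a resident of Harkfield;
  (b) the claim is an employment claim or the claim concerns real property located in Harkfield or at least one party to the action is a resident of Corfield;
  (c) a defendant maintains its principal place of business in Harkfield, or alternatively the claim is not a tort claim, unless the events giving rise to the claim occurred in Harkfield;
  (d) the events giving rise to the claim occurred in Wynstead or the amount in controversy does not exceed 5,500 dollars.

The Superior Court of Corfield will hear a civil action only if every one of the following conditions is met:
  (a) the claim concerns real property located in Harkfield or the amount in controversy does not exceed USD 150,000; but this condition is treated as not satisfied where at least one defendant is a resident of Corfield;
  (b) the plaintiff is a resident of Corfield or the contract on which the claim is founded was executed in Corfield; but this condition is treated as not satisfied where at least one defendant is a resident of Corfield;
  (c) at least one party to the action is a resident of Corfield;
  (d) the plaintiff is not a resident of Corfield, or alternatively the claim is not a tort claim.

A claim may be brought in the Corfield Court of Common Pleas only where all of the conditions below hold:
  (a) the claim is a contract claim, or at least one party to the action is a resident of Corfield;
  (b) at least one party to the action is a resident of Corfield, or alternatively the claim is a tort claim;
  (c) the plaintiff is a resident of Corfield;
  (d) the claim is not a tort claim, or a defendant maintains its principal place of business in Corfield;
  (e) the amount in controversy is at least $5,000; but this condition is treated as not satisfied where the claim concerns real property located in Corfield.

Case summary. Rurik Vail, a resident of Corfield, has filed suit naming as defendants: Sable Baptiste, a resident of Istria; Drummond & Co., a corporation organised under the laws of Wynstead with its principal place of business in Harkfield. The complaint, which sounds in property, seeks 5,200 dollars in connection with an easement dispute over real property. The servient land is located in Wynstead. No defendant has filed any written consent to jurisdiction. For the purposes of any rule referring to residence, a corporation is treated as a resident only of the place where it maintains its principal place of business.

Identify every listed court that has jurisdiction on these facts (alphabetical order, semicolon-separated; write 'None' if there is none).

The Circuit Court of Wynstead:
  (a) The claim is a property claim, not a consumer claim — that alternative is enough. The carve-out does not apply: the amount in controversy is 5,200 dollars, below the USD 20,000 floor. Condition met.
  (b) The property lies in Wynstead, so this disjunct is met. Met.
  (c) Drummond & Co. is organised under the laws of Wynstead. Met.
  (d) The amount in controversy is USD 5,200, within the 75,000 dollars ceiling. And the carve-out is inapplicable — the plaintiff resides in Corfield, not Wynstead. Satisfied.
  (e) The plaintiff resides in Corfield, which is not Wynstead, which satisfies one of the alternatives. Met.
  → Every requirement is satisfied — jurisdiction.
The Harkfield Court of Common Pleas:
  (a) The plaintiff resides in Corfield, not Harkfield. But Drummond & Co. resides in Harkfield, and the 'unless' clause therefore excuses the requirement. Met.
  (b) Rurik Vail resides in Corfield — that alternative is enough. Satisfied.
  (c) Drummond & Co. has its principal place of business in Harkfield, which satisfies one of the alternatives. Condition met.
  (d) The operative events occurred in Wynstead, which satisfies one of the alternatives. Met.
  → The court has jurisdiction.
The Superior Court of Corfield:
  (a) The amount in controversy is 5,200 dollars, within the USD 150,000 ceiling, which satisfies one of the alternatives. And the carve-out is inapplicable — no defendant resides in Corfield (they reside in Istria, Harkfield). Met.
  (b) The plaintiff resides in Corfield — that alternative is enough. The carve-out does not apply: no defendant resides in Corfield (they reside in Istria, Harkfield). Met.
  (c) Rurik Vail resides in Corfield. Satisfied.
  (d) The claim is a property claim, not a tort claim, so this disjunct is met. Met.
  → Jurisdiction lies.
The Corfield Court of Common Pleas:
  (a) Rurik Vail resides in Corfield, so this disjunct is met. Condition met.
  (b) Rurik Vail resides in Corfield, so one alternative holds. Condition met.
  (c) The plaintiff resides in Corfield. Condition met.
  (d) The claim is a property claim, not a tort claim, which satisfies one of the alternatives. Met.
  (e) The amount in controversy is USD 5,200, which meets the $5,000 floor. The exception is not triggered, since the property lies in Wynstead, not Corfield. Met.
  → The court has jurisdiction.

the Circuit Court of Wynstead; the Corfield Court of Common Pleas; the Harkfield Court of Common Pleas; the Superior Court of Corfield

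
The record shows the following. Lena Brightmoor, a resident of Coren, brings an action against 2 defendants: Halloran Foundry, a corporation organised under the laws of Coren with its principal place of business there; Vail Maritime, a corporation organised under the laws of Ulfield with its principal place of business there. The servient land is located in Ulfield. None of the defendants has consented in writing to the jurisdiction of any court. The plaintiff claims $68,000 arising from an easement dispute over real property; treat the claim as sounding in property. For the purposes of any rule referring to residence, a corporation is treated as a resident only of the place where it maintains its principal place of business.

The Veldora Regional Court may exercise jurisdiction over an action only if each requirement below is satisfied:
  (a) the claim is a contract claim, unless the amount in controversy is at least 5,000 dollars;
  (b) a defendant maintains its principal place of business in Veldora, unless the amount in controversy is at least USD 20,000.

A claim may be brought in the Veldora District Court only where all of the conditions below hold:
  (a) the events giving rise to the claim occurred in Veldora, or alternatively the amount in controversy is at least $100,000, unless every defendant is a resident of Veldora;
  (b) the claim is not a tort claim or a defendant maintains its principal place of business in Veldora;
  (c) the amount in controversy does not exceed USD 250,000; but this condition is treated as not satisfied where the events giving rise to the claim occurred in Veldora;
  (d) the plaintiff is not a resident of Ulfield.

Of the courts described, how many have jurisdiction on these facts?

The Veldora Regional Court:
  (a) The claim is a property claim, not a contract claim. However, the amount in controversy is $68,000, which meets the USD 5,000 floor, so the 'unless' proviso supplies this condition. Met.
  (b) The corporate defendant(s) have their principal place of business in Coren, Ulfield, not Veldora. The proviso rescues it, though: the amount in controversy is $68,000, which meets the 20,000 dollars floor. Condition met.
  → Every requirement is satisfied — jurisdiction.
The Veldora District Court:
  (a) The operative events occurred in Ulfield, not Veldora; the amount in controversy is $68,000, below the USD 100,000 floor — none of the alternatives is met. Nor does the 'unless' clause help: the defendants reside as follows — Halloran Foundry in Coren, Vail Maritime in Ulfield — not all in Veldora. Not satisfied.
  (b) The claim is a property claim, not a tort claim, so this disjunct is met. Condition met.
  (c) The amount in controversy is USD 68,000, within the $250,000 ceiling. The exception is not triggered, since the operative events occurred in Ulfield, not Veldora. Condition met.
  (d) The plaintiff resides in Coren, which is not Ulfield. Satisfied.
  → The court lacks jurisdiction.
Courts with jurisdiction: the Veldora Regional Court — 1 in total.

1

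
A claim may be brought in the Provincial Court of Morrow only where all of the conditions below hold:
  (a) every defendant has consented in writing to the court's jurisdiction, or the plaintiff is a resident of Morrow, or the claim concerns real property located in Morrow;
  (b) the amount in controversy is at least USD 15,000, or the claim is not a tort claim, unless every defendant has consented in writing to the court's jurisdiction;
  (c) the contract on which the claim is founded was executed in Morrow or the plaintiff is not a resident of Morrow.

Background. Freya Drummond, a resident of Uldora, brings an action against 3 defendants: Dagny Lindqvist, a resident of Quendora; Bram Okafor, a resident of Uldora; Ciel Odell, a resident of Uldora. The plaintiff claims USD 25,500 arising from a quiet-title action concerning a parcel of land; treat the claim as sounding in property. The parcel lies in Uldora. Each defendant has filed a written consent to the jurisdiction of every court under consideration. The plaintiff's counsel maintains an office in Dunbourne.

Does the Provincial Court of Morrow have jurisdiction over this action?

Yes

The Provincial Court of Morrow:
  (a) Every defendant has filed written consent, so one alternative holds. Condition met.
  (b) The amount in controversy is $25,500, which meets the USD 15,000 floor, so this disjunct is met. Met.
  (c) The plaintiff resides in Uldora, which is not Morrow, so this disjunct is met. Condition met.
  → Every requirement is satisfied — jurisdiction.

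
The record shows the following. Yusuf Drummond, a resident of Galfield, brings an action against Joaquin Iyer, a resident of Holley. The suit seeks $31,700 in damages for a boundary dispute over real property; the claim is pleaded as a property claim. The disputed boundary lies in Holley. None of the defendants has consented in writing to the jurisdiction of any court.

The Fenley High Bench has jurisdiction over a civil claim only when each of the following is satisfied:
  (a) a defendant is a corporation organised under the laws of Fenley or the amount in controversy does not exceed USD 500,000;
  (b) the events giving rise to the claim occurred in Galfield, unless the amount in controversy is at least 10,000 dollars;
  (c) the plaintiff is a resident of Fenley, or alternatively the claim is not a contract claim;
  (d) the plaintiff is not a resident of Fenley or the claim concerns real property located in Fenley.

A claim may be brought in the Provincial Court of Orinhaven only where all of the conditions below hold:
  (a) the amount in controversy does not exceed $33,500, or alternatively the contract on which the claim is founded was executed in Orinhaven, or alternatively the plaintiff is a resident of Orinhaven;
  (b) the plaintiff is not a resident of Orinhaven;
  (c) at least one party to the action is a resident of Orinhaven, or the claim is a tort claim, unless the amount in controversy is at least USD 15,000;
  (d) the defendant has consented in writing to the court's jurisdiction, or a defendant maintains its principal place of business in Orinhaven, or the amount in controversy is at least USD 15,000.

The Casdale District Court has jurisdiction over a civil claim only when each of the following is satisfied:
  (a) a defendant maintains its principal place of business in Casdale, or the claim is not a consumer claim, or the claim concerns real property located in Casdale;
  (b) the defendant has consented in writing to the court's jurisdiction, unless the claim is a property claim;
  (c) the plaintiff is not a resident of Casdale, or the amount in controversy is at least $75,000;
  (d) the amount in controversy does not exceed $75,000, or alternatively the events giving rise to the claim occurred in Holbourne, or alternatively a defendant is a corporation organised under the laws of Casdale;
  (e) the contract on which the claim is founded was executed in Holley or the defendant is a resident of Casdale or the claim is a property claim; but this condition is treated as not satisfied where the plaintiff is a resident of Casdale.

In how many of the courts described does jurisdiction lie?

3

The Fenley High Bench:
  (a) The amount in controversy is USD 31,700, within the USD 500,000 ceiling, so this disjunct is met. Condition met.
  (b) The operative events occurred in Holley, not Galfield. The proviso rescues it, though: the amount in controversy is 31,700 dollars, which meets the 10,000 dollars floor. Satisfied.
  (c) The claim is a property claim, not a contract claim, so one alternative holds. Met.
  (d) The plaintiff resides in Galfield, which is not Fenley, which satisfies one of the alternatives. Satisfied.
  → Every requirement is satisfied — jurisdiction.
The Provincial Court of Orinhaven:
  (a) The amount in controversy is $31,700, within the USD 33,500 ceiling — that alternative is enough. Condition met.
  (b) The plaintiff resides in Galfield, which is not Orinhaven. Condition met.
  (c) No party resides in Orinhaven; the claim is a property claim, not a tort claim — none of the alternatives is met. The proviso rescues it, though: the amount in controversy is 31,700 dollars, which meets the 15,000 dollars floor. Met.
  (d) The amount in controversy is $31,700, which meets the 15,000 dollars floor — that alternative is enough. Condition met.
  → Every requirement is satisfied — jurisdiction.
The Casdale District Court:
  (a) The claim is a property claim, not a consumer claim — that alternative is enough. Met.
  (b) No such written consent has been filed. The proviso rescues it, though: the claim is a property claim. Met.
  (c) The plaintiff resides in Galfield, which is not Casdale, so this disjunct is met. Satisfied.
  (d) The amount in controversy is 31,700 dollars, within the 75,000 dollars ceiling, which satisfies one of the alternatives. Satisfied.
  (e) The claim is a property claim, so this disjunct is met. The exception is not triggered, since the plaintiff resides in Galfield, not Casdale. Satisfied.
  → The court has jurisdiction.
Courts with jurisdiction: the Fenley High Bench, the Provincial Court of Orinhaven, the Casdale District Court — 3 in total.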